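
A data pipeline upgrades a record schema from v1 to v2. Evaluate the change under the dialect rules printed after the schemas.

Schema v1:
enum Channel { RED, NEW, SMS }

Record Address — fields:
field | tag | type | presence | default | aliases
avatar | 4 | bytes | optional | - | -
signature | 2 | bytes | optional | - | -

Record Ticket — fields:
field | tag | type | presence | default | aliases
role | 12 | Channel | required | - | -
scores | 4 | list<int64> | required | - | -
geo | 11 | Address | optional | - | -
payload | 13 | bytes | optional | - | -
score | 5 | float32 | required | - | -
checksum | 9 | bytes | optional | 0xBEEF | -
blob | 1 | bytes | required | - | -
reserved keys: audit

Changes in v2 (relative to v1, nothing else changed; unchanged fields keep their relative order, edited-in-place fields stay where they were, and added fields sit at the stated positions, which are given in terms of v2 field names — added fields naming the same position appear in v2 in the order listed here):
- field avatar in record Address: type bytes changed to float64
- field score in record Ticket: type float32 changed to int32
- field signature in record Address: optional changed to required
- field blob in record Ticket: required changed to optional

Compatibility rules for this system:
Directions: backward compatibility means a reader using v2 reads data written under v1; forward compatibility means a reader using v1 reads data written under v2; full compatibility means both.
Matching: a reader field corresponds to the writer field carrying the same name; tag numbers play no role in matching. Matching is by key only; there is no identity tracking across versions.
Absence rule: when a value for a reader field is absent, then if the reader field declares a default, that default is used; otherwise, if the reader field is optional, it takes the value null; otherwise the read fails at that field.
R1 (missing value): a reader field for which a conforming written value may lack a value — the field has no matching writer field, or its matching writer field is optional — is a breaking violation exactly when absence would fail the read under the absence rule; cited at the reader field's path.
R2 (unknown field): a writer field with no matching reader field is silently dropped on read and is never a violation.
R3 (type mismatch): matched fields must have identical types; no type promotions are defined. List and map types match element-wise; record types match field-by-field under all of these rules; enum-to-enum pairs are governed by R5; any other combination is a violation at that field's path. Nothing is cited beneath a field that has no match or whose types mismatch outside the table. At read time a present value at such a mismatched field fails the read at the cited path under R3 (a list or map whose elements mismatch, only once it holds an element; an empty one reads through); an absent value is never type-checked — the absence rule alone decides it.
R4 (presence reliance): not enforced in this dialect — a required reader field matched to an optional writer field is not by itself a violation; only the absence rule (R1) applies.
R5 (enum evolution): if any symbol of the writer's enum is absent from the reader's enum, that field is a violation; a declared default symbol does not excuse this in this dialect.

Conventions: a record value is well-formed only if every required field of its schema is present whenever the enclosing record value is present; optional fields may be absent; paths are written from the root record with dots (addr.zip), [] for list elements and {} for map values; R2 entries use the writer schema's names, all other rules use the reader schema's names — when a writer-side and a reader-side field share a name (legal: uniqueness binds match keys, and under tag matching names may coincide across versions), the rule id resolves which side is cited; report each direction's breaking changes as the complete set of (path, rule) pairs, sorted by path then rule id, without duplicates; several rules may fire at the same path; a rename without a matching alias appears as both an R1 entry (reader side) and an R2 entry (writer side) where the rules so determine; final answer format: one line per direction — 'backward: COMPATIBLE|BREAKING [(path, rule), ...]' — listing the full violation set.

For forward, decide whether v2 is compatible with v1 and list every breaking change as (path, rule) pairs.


arrows below run writer -> reader for Ticket
forward for Ticket (reader v1, writer v2):
  role: paired with writer role (Channel -> Channel; writer required)
  scores: paired with writer scores (list<int64> -> list<int64>; writer required)
  geo: paired with writer geo (Address -> Address; writer optional)
  payload: paired with writer payload (bytes -> bytes; writer optional)
  score: paired with writer score (int32 -> float32; writer required)
  checksum: paired with writer checksum (bytes -> bytes; writer optional)
  blob: paired with writer blob (bytes -> bytes; writer optional)
  geo.avatar: paired with writer geo.avatar (float64 -> bytes; writer optional)
  geo.signature: paired with writer geo.signature (bytes -> bytes; writer required)
  breaking: (blob, R1)
  breaking: (geo.avatar, R3)
  breaking: (score, R3)
  forward on Ticket therefore BREAKING (3)
the other Ticket changes do not affect what is asked:
  field signature in record Address: optional changed to required -> affects backward compatibility only, which is not asked

forward: BREAKING [(blob, R1), (geo.avatar, R3), (score, R3)]


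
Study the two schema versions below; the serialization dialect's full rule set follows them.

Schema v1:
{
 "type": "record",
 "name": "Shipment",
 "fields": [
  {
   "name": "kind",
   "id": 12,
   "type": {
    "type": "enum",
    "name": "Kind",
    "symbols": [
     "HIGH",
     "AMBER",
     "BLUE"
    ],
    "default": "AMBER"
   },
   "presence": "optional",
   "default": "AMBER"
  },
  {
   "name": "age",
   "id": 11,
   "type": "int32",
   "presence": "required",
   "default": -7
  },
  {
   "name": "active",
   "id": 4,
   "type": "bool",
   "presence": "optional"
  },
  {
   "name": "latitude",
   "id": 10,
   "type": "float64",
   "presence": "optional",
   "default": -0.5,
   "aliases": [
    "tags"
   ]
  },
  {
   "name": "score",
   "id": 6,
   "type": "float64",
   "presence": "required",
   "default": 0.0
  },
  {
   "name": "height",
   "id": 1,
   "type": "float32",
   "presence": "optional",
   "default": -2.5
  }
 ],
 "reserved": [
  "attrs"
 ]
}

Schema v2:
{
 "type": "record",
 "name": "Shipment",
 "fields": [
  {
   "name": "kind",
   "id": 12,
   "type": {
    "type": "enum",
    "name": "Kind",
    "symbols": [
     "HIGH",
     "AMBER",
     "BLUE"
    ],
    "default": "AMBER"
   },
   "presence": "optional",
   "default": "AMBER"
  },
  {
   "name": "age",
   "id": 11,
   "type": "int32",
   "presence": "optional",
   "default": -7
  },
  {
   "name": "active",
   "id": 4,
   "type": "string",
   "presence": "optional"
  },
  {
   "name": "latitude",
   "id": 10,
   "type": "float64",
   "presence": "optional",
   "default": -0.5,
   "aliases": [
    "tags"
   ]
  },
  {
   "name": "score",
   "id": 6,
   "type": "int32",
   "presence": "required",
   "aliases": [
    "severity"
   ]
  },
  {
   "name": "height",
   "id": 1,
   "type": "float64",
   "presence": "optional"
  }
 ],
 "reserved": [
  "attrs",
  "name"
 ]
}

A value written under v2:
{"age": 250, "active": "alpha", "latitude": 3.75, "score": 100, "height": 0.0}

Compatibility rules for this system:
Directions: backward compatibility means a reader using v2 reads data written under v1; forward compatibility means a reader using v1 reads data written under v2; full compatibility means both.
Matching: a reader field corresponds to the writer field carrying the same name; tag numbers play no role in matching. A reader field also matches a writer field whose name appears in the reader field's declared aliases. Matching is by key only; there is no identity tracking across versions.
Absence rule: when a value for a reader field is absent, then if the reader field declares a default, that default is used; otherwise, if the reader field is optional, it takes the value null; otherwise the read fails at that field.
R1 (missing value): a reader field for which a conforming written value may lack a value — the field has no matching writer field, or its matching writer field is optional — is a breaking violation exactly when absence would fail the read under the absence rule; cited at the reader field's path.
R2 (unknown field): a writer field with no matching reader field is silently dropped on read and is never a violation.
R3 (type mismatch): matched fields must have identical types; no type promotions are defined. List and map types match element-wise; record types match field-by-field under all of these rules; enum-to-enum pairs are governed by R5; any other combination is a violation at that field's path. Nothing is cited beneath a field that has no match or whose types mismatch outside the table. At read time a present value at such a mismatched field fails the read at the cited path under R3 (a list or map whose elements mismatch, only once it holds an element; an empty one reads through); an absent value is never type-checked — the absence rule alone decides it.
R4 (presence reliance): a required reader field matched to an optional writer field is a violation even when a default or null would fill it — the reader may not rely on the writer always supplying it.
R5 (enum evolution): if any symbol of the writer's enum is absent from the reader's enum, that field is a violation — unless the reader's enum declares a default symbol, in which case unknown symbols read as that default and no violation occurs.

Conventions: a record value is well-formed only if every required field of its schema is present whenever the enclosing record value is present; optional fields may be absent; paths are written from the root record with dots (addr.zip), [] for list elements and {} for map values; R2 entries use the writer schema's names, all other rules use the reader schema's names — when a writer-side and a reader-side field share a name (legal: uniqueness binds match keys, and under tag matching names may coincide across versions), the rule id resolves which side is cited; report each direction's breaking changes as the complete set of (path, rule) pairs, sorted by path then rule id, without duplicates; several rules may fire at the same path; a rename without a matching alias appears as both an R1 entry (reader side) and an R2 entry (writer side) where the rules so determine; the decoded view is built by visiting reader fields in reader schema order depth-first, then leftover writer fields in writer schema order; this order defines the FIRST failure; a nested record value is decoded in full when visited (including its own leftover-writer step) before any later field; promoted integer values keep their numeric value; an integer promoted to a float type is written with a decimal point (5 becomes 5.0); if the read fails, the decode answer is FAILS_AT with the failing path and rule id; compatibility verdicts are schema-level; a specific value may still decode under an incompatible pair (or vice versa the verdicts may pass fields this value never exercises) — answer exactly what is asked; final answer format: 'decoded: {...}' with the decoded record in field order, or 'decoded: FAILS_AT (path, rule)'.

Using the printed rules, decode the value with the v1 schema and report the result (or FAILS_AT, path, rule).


the writer's type comes first in each Shipment pair
migrating the Shipment value to v1:
  kind := "AMBER" (no value, default fills)
  age := 250
  read fails at active under R3
  => FAILS_AT (active, R3)
the rest of the Shipment diff is inert for this question:
  field age in record Shipment: required changed to optional -> schema-level compatibility only; this Shipment value's decode is unchanged
  field height in record Shipment: type float32 changed to float64 (its default is dropped) -> schema-level compatibility only; this Shipment value's decode is unchanged
  field score in record Shipment: type float64 changed to int32 (its default is dropped) -> schema-level compatibility only; this Shipment value's decode is unchanged

decoded: FAILS_AT (active, R3)


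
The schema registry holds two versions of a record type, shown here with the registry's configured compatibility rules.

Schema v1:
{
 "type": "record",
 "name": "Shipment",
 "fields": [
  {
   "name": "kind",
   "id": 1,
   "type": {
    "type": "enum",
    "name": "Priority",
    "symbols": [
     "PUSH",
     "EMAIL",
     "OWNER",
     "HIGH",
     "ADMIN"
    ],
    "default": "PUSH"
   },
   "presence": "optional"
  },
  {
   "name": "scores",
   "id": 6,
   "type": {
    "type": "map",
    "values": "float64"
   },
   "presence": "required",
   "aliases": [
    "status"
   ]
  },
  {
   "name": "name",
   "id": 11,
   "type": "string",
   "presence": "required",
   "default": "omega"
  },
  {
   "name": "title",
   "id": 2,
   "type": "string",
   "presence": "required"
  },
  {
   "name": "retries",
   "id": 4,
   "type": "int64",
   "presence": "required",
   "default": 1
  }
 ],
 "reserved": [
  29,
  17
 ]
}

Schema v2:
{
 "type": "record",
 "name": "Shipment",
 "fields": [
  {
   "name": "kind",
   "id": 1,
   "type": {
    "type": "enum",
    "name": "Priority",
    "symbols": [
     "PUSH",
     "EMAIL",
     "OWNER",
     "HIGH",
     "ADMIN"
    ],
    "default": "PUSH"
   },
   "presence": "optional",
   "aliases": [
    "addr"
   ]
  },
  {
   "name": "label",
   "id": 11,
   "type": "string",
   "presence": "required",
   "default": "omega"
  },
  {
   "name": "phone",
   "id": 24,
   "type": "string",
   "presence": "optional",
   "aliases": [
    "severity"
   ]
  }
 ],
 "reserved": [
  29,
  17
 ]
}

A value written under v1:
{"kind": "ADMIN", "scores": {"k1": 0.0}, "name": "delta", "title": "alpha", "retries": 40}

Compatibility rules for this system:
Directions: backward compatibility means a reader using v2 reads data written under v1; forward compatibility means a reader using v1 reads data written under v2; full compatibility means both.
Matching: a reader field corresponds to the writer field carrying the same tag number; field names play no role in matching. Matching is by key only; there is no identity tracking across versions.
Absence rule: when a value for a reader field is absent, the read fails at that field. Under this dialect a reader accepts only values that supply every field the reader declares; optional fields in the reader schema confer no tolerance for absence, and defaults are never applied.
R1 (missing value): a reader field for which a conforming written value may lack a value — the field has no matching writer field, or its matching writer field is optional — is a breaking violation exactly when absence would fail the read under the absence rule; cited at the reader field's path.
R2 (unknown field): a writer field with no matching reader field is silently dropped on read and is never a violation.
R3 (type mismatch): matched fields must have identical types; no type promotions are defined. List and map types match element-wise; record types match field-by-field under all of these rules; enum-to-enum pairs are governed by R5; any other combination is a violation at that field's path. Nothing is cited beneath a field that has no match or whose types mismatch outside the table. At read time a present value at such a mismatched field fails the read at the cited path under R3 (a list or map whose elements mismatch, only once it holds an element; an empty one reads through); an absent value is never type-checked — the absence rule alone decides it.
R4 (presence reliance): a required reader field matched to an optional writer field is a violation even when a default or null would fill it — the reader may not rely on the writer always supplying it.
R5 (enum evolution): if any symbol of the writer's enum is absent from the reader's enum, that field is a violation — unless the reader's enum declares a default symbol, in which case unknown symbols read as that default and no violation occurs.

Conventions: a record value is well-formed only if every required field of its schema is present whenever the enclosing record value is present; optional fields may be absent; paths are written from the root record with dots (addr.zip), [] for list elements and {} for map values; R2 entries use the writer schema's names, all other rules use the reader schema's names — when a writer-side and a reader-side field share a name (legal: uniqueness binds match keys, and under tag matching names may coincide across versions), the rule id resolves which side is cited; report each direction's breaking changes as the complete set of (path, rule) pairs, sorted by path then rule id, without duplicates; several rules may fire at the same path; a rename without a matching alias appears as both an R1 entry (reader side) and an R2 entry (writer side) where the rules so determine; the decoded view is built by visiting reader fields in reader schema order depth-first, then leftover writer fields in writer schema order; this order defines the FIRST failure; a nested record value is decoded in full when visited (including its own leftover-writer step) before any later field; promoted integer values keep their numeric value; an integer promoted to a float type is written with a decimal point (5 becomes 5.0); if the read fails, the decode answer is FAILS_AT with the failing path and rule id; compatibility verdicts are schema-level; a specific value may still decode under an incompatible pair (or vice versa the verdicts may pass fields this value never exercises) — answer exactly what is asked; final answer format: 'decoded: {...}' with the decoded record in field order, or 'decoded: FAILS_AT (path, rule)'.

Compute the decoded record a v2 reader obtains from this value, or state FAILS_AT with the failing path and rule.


decoded: FAILS_AT (phone, R1)

the writer's type comes first in each Shipment pair
decode (reader v2):
  kind := "ADMIN"
  label := "delta" (from writer name)
  read fails at phone under R1 (no fill)
  => FAILS_AT (phone, R1)
checking off the Shipment differences that do not matter here:
  removed field title from record Shipment -> affects the rule determinations only; this particular Shipment value decodes identically
  removed field retries from record Shipment -> affects the rule determinations only; this particular Shipment value decodes identically
  removed field scores from record Shipment -> affects the rule determinations only; this particular Shipment value decodes identically
  renamed field name to label in record Shipment -> triggers nothing under the printed rules; the Shipment answer is the same either way


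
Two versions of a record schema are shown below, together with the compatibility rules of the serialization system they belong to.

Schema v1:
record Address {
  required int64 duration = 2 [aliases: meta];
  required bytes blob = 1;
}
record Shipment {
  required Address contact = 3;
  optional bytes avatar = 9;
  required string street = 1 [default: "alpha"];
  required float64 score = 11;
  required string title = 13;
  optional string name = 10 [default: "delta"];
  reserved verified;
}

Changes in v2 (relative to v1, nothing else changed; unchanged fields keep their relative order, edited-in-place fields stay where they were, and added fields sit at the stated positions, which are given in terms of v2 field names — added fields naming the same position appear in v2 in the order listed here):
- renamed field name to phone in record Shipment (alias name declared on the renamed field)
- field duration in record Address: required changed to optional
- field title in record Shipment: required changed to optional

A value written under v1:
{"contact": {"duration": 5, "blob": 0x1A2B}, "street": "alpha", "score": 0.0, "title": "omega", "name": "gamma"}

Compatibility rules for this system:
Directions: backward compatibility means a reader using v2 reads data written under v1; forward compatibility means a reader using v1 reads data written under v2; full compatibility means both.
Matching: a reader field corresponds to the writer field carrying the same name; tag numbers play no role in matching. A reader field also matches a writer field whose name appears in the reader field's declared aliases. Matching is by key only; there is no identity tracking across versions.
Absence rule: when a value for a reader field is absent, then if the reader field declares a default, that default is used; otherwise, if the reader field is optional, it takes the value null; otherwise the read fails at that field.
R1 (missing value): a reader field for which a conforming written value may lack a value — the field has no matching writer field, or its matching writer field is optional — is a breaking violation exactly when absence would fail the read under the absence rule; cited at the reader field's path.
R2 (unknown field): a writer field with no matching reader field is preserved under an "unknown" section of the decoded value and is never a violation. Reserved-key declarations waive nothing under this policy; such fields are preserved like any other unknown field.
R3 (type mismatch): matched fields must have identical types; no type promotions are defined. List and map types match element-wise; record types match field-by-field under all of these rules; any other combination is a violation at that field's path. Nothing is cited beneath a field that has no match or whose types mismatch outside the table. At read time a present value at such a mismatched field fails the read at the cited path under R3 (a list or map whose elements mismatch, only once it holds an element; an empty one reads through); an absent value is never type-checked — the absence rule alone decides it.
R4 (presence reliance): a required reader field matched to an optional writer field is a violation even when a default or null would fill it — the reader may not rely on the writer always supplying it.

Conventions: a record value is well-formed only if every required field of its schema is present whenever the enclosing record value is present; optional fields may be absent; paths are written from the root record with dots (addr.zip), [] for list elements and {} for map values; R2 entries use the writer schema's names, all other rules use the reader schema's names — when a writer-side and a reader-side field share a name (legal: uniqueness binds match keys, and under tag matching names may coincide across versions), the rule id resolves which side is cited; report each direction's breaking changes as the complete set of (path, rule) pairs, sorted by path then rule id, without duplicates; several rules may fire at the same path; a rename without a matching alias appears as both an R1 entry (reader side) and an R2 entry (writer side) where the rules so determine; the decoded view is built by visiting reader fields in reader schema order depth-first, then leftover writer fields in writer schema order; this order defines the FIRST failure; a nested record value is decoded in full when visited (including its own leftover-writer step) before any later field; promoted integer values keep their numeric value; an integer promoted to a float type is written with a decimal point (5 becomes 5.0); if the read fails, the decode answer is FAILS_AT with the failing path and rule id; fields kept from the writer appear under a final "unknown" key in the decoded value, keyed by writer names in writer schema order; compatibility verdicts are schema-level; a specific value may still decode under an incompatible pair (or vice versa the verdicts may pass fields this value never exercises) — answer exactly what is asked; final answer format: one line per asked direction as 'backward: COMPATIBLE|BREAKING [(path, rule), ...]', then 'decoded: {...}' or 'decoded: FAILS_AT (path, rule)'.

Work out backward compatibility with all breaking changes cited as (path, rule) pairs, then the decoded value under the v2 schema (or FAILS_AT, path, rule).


backward: COMPATIBLE []; decoded: {"contact": {"duration": 5, "blob": 0x1A2B}, "avatar": null, "street": "alpha", "score": 0.0, "title": "omega", "phone": "gamma"}

each type pair in Shipment: writer, then reader
backward pass over Shipment, reader schema v2, writer schema v1:
  contact: paired with writer contact (Address -> Address; writer required)
  avatar: paired with writer avatar (bytes -> bytes; writer optional)
  street: paired with writer street (string -> string; writer required)
  score: paired with writer score (float64 -> float64; writer required)
  title: paired with writer title (string -> string; writer required)
  phone: paired with writer name (string -> string; writer optional)
  contact.duration: paired with writer contact.duration (int64 -> int64; writer required)
  contact.blob: paired with writer contact.blob (bytes -> bytes; writer required)
  => no violations; backward on Shipment: COMPATIBLE
migrating the Shipment value to v2:
  contact.duration := 5
  contact.blob := 0x1A2B
  avatar := null (not supplied -> null)
  street := "alpha"
  score := 0.0
  title := "omega"
  phone := "gamma" (from writer name)
  => decoded: {"contact": {"duration": 5, "blob": 0x1A2B}, "avatar": null, "street": "alpha", "score": 0.0, "title": "omega", "phone": "gamma"}
remaining Shipment differences; none change what is asked:
  field duration in record Address: required changed to optional -> its effect on Shipment is confined to the forward direction, not asked
  field title in record Shipment: required changed to optional -> its effect on Shipment is confined to the forward direction, not asked


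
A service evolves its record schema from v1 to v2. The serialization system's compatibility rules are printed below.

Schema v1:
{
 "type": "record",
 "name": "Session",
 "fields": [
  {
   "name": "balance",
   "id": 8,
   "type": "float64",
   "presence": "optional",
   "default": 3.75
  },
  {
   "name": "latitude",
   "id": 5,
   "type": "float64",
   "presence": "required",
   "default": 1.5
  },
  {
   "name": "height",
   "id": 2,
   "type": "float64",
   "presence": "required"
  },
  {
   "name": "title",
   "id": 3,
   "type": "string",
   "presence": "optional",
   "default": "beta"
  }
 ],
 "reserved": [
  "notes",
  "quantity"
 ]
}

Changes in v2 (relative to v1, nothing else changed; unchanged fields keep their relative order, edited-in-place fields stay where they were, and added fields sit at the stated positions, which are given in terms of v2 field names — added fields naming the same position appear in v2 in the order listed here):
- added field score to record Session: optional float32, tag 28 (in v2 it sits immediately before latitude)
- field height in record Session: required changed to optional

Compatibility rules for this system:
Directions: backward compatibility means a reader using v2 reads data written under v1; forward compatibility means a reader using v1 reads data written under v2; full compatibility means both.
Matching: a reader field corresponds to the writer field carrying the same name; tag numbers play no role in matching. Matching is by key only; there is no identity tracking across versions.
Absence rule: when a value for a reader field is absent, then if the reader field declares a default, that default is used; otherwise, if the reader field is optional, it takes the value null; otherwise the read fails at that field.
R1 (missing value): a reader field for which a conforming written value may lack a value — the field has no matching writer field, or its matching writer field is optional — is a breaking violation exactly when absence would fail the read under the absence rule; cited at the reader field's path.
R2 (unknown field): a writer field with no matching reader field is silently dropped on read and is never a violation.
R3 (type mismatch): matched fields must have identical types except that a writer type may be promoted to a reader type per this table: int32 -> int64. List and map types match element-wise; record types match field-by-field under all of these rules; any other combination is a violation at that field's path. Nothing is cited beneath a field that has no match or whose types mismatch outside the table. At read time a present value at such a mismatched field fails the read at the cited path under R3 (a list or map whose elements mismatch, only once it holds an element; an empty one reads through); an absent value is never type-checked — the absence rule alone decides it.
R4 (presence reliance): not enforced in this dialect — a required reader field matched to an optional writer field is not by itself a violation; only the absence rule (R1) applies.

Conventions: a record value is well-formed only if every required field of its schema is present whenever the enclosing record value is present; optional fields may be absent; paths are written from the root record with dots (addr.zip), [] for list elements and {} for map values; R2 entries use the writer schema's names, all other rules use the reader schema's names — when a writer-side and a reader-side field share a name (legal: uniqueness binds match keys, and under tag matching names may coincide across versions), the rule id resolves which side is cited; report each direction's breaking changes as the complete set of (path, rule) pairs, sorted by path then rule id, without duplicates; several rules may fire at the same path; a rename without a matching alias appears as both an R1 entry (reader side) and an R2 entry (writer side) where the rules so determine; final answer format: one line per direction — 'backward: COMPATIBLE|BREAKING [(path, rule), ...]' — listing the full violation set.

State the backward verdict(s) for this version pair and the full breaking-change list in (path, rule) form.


the writer's type comes first in each Session pair
backward for Session (reader v2, writer v1):
  balance: float64 -> float64, writer optional; from balance
  no writer field matches reader score
  latitude: float64 -> float64, writer required; from latitude
  height: float64 -> float64, writer required; from height
  title: string -> string, writer optional; from title
  => backward verdict for Session: COMPATIBLE, no violations
ruling out the remaining Session differences:
  added field score to record Session: optional float32, tag 28 (in v2 it sits immediately before latitude) -> triggers nothing under Session's printed rules — same verdict
  field height in record Session: required changed to optional -> affects forward compatibility only, which is not asked

backward: COMPATIBLE []


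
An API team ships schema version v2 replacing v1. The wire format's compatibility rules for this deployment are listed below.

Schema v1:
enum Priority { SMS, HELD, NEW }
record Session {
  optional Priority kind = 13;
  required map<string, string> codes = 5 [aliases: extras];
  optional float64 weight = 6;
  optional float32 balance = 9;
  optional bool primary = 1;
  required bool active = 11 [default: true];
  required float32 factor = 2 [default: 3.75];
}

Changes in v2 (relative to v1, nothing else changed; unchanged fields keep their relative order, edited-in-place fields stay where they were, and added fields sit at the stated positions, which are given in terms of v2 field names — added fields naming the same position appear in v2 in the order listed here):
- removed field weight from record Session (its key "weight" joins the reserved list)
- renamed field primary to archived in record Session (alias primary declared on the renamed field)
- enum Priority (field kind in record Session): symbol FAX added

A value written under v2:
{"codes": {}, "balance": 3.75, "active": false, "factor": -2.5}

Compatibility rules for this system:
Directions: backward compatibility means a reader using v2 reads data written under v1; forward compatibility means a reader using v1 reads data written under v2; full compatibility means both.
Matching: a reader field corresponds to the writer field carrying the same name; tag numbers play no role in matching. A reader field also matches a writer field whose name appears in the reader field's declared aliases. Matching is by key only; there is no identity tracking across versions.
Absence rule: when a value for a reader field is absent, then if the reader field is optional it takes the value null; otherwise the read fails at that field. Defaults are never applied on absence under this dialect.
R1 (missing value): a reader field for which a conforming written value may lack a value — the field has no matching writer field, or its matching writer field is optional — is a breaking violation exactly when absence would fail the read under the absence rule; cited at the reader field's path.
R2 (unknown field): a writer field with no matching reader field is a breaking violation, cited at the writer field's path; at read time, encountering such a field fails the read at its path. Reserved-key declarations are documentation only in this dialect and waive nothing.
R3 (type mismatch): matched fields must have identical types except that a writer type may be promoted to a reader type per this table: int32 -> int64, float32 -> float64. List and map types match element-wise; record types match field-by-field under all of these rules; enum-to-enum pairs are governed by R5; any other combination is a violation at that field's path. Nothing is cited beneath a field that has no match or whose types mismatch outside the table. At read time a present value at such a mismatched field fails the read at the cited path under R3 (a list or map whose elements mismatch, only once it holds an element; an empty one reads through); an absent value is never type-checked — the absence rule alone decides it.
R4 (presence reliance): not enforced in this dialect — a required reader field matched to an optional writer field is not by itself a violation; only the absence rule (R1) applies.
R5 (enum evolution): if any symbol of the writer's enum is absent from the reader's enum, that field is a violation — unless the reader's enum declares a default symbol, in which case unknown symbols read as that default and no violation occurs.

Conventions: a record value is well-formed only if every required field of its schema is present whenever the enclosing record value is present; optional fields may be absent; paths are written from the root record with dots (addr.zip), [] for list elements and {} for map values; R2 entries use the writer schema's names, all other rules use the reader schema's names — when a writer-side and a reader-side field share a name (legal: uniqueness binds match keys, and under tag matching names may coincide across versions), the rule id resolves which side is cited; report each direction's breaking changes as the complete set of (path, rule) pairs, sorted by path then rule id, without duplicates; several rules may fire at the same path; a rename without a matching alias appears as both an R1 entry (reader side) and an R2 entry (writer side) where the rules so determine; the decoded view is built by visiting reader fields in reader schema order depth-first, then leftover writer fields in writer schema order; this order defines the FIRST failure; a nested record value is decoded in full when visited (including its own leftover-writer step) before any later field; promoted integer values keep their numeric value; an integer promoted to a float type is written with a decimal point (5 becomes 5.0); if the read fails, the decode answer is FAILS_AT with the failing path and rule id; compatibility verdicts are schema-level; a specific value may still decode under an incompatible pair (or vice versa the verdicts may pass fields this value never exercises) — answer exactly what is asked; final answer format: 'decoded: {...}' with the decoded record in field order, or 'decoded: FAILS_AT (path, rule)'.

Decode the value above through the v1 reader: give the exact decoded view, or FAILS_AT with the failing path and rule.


decoded: {"kind": null, "codes": {}, "weight": null, "balance": 3.75, "primary": null, "active": false, "factor": -2.5}

the writer's type comes first in each Session pair
decoding the Session value with the v1 reader:
  kind := null (missing; optional => null)
  codes := {}
  weight := null (missing; optional => null)
  balance := 3.75
  primary := null (missing; optional => null)
  active := false
  factor := -2.5
  => decoded: {"kind": null, "codes": {}, "weight": null, "balance": 3.75, "primary": null, "active": false, "factor": -2.5}
checking off the Session differences that do not matter here:
  removed field weight from record Session (its key "weight" joins the reserved list) -> schema-level compatibility only; this Session value's decode is unchanged
  renamed field primary to archived in record Session (alias primary declared on the renamed field) -> schema-level compatibility only; this Session value's decode is unchanged
  enum Priority (field kind in record Session): symbol FAX added -> schema-level compatibility only; this Session value's decode is unchanged


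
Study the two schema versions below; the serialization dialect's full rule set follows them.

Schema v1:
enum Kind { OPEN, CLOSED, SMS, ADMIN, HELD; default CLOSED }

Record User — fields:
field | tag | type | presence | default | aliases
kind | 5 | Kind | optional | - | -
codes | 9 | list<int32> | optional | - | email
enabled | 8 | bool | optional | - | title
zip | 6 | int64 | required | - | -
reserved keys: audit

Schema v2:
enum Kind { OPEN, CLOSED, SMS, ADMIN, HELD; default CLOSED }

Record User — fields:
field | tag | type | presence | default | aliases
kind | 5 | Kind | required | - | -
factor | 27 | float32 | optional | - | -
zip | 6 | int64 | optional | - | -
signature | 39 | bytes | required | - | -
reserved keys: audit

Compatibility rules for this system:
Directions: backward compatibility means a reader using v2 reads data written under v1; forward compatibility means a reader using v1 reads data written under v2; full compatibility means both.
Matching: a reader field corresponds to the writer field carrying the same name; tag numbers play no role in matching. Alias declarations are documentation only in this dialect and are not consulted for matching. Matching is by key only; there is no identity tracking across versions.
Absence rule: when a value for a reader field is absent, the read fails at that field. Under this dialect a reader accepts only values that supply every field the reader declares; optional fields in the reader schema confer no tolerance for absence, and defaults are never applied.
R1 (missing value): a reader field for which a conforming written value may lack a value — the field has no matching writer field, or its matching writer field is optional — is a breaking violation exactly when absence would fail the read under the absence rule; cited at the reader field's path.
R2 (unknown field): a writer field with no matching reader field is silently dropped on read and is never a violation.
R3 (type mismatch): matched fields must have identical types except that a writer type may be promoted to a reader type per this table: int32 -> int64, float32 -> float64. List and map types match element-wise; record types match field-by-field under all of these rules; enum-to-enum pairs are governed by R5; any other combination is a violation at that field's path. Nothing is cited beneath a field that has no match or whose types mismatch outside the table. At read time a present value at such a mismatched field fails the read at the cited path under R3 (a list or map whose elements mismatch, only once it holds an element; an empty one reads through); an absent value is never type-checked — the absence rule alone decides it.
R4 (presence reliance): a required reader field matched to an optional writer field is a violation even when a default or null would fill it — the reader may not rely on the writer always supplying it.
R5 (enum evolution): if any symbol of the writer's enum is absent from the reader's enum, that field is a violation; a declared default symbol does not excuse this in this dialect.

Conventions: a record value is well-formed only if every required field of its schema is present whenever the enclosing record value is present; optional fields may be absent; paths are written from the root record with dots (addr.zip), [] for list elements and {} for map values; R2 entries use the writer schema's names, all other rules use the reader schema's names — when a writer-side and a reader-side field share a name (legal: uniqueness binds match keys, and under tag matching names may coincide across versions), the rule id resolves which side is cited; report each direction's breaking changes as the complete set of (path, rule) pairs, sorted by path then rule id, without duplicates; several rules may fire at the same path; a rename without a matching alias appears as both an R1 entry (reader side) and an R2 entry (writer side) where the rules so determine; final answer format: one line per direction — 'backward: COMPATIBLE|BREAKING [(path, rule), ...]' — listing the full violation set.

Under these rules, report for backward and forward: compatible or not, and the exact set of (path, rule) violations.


backward: BREAKING [(factor, R1), (kind, R1), (kind, R4), (signature, R1)]; forward: BREAKING [(codes, R1), (enabled, R1), (zip, R1), (zip, R4)]

in User below, arrows point writer -> reader
backward on User — v2 reading data written by v1:
  Kind -> Kind, writer optional: kind aligns to kind
  factor has no writer counterpart
  int64 -> int64, writer required: zip aligns to zip
  signature has no writer counterpart
  leftover writer field: codes
  leftover writer field: enabled
  violation R1 at factor
  violation R1 at kind
  violation R4 at kind
  violation R1 at signature
  => backward verdict for User: BREAKING, 4 violation(s)
forward on User — v1 reading data written by v2:
  Kind -> Kind, writer required: kind aligns to kind
  codes has no writer counterpart
  enabled has no writer counterpart
  int64 -> int64, writer optional: zip aligns to zip
  leftover writer field: factor
  leftover writer field: signature
  violation R1 at codes
  violation R1 at enabled
  violation R1 at zip
  violation R4 at zip
  => forward verdict for User: BREAKING, 4 violation(s)
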